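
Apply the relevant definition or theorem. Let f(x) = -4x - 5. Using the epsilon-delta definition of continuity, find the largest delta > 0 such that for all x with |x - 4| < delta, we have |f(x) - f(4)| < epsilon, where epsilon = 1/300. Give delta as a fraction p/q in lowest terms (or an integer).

We compute f(4) = -4*(4) - 5 = -21.
|f(x) - f(4)| = |-4x - 5 - (-21)| = |-4(x - 4)| = 4|x - 4|.
We need 4|x - 4| < 1/300, i.e. |x - 4| < 1/300 / 4 = 1/1200.
So any delta <= 1/1200 works. Conversely, if delta > 1/1200, then x = 4 + 1/1200 satisfies |x - 4| = 1/1200 < delta but |f(x) - f(4)| = 4 * 1/1200 = 1/300, which is not < 1/300; so no larger delta works.
Hence the largest such delta is 1/1200.

1/1200


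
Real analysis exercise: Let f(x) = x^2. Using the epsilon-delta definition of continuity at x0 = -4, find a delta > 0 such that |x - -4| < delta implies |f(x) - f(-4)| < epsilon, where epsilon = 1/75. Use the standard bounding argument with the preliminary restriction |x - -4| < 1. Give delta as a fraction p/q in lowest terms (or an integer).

Factor: |x^2 - (-4)^2| = |x - -4| * |x + -4|.
Impose |x - -4| < 1 first. Then |x + -4| = |(x - -4) + 2*(-4)| <= |x - -4| + 2*|-4| < 1 + 8 = 9.
So |x^2 - (-4)^2| < delta * 9.
We need delta * 9 <= 1/75, i.e. delta <= 1/75/9 = 1/675.
Since 1/675 < 1, this is tighter than 1; take delta = 1/675.
So delta = 1/675 works.

1/675


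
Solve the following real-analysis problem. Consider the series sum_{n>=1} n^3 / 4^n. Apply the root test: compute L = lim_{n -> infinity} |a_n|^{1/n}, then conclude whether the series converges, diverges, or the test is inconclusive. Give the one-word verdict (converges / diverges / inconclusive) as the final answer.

Let a_n denote the general term. Form |a_n|^(1/n) and simplify:
|a_n|^(1/n) = n^(3/n)/4
Take the limit as n -> infinity: L = 1/4.
Since L = 1/4 < 1, the root test implies convergence.

converges


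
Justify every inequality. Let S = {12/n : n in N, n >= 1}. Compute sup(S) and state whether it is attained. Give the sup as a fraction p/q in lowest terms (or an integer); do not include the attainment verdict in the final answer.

Analysis:
- Values: 12, 6, 4, 3, ... strictly decreasing.
- The maximum is 12 (n=1); sup = 12 (attained).
- The set is bounded below by 0; 12/n -> 0 so 0 is the greatest lower bound.
- 0 is not in the set, so inf = 0 is not attained.
Conclusion: sup(S) = 12, attained in S.

12


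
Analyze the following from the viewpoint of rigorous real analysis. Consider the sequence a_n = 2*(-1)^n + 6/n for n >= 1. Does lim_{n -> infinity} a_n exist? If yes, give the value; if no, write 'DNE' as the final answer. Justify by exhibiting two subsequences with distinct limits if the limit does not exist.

Examine the behaviour of a_n along subsequences.
a_{2k} = 2 + 6/(2k) -> 2. a_{2k+1} = -2 + 6/(2k+1) -> -2.
Since these two subsequential limits are 2 and -2, distinct, the full sequence cannot converge (a convergent sequence has all subsequences tending to the same limit). So lim a_n does not exist.

DNE


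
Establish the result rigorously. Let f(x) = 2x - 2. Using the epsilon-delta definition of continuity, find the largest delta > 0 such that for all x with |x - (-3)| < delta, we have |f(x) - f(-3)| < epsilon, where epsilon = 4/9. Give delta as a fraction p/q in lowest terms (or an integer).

We compute f(-3) = 2*(-3) - 2 = -8.
|f(x) - f(-3)| = |2x - 2 - (-8)| = |2(x - (-3))| = 2|x - (-3)|.
We need 2|x - (-3)| < 4/9, i.e. |x - (-3)| < 4/9 / 2 = 2/9.
So any delta <= 2/9 works. Conversely, if delta > 2/9, then x = -3 + 2/9 satisfies |x - (-3)| = 2/9 < delta but |f(x) - f(-3)| = 2 * 2/9 = 4/9, which is not < 4/9; so no larger delta works.
Hence the largest such delta is 2/9.

2/9


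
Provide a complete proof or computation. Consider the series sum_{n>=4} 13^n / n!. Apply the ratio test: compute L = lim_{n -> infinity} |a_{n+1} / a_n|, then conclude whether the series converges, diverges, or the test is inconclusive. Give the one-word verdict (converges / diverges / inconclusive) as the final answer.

Let a_n denote the general term. Form the ratio a_{n+1}/a_n and simplify:
a_{n+1}/a_n = 13/(n + 1)
Take the limit as n -> infinity: L = 0.
Since L = 0 < 1, the ratio test implies the series converges.

converges


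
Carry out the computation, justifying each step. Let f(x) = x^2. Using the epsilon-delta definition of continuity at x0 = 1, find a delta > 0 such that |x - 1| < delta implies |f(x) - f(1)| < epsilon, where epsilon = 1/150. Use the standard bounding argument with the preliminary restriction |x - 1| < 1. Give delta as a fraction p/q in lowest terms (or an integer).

Factor: |x^2 - (1)^2| = |x - 1| * |x + 1|.
Impose |x - 1| < 1 first. Then |x + 1| = |(x - 1) + 2*(1)| <= |x - 1| + 2*|1| < 1 + 2 = 3.
So |x^2 - (1)^2| < delta * 3.
We need delta * 3 <= 1/150, i.e. delta <= 1/150/3 = 1/450.
Since 1/450 < 1, this is tighter than 1; take delta = 1/450.
So delta = 1/450 works.

1/450


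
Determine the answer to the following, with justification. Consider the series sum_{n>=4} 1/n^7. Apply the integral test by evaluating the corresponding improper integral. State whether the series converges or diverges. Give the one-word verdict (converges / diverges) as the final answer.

Let f(x) = x^(-7). Then f is positive, continuous, and decreasing on [4, infinity), so the integral test applies.
Compute the improper integral int_{4}^infinity f(x) dx:
  antiderivative F(x) = -1/(6*x^6).
  As x -> infinity, F(x) -> 0 (since p = 7 > 1).
  So int = F(infinity) - F(4) = 0 - (-1/24576) = 1/24576.
  Finite, so by the integral test, the series converges.

converges


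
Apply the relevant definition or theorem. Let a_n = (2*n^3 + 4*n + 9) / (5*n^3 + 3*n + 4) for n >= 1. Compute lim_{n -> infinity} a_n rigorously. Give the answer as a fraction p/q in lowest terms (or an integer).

Divide numerator and denominator by n^3, the highest power:
numerator / n^3 = 2 + 4/n^2 + 9/n^3
denominator / n^3 = 5 + 3/n^2 + 4/n^3
As n -> infinity, all terms of the form c/n^k (k >= 1) tend to 0.
So numerator / n^3 -> 2 and denominator / n^3 -> 5.
Therefore lim a_n = 2/5.

2/5


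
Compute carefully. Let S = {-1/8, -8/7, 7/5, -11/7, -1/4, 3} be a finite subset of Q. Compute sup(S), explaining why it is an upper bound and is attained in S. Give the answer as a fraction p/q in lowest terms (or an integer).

S is finite, so sup(S) = max(S).
Sorted decreasing:
3, 7/5, -1/8, -1/4, -8/7, -11/7
The extremum is 3.
For every x in S, x <= 3. And 3 is in S, so it is attained.
Therefore sup(S) = 3.

3


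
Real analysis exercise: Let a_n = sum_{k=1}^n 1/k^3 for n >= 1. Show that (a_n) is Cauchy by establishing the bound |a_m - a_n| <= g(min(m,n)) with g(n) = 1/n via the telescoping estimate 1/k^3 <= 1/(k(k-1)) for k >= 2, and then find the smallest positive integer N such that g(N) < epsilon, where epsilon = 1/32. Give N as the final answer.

For m > n >= 1: |a_m - a_n| = sum_{k=n+1}^m 1/k^3.
Use 1/k^3 <= 1/(k(k-1)) = 1/(k-1) - 1/k for k >= 2 (which holds since k^3 >= k^2 >= k(k-1) for k >= 2):
sum_{k=n+1}^m 1/k^3 <= sum_{k=n+1}^m (1/(k-1) - 1/k) = 1/n - 1/m <= 1/n.
By symmetry the same bound holds with n,m swapped, so |a_m - a_n| <= 1/min(m,n) = g(min(m,n)). Since g(n) -> 0, (a_n) is Cauchy.
Now solve g(N) < 1/32: 1/N < 1/32 <=> N > 1/(1/32) = 32.
The smallest integer strictly greater than 32 is N = 33.
Check: g(33) = 1/33 < 1/32; g(32) = 1/32 >= 1/32. So N = 33.

33


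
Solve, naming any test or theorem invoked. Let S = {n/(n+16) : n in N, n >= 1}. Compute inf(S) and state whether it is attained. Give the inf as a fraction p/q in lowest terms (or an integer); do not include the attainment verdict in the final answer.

Analysis:
- Values: 1/17, 1/9, 3/19, 1/5, ... strictly increasing.
- Minimum is 1/17 (n=1); inf = 1/17 (attained).
- n/(n+16) = 1 - 16/(n+16) -> 1 from below as n -> infinity, and never equals 1.
- So sup = 1 (not attained).
Conclusion: inf(S) = 1/17, attained in S.

1/17


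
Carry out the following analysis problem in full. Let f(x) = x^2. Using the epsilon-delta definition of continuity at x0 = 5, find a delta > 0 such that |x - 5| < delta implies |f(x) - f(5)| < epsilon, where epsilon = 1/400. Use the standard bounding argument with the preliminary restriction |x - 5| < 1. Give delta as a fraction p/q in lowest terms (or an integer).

Factor: |x^2 - (5)^2| = |x - 5| * |x + 5|.
Impose |x - 5| < 1 first. Then |x + 5| = |(x - 5) + 2*(5)| <= |x - 5| + 2*|5| < 1 + 10 = 11.
So |x^2 - (5)^2| < delta * 11.
We need delta * 11 <= 1/400, i.e. delta <= 1/400/11 = 1/4400.
Since 1/4400 < 1, this is tighter than 1; take delta = 1/4400.
So delta = 1/4400 works.

1/4400


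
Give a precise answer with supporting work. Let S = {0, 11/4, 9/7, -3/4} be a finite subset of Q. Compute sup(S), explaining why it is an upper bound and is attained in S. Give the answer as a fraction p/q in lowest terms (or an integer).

S is finite, so sup(S) = max(S).
Sorted decreasing:
11/4, 9/7, 0, -3/4
The extremum is 11/4.
For every x in S, x <= 11/4. And 11/4 is in S, so it is attained.
Therefore sup(S) = 11/4.

11/4


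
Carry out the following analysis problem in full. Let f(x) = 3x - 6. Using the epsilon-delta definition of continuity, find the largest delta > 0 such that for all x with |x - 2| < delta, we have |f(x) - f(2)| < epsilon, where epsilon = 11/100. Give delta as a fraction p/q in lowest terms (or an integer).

We compute f(2) = 3*(2) - 6 = 0.
|f(x) - f(2)| = |3x - 6 - (0)| = |3(x - 2)| = 3|x - 2|.
We need 3|x - 2| < 11/100, i.e. |x - 2| < 11/100 / 3 = 11/300.
So any delta <= 11/300 works. Conversely, if delta > 11/300, then x = 2 + 11/300 satisfies |x - 2| = 11/300 < delta but |f(x) - f(2)| = 3 * 11/300 = 11/100, which is not < 11/100; so no larger delta works.
Hence the largest such delta is 11/300.

11/300


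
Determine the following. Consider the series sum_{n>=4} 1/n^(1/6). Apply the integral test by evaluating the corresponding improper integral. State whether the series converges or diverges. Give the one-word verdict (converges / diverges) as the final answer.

Let f(x) = x^(-1/6). Then f is positive, continuous, and decreasing on [4, infinity), so the integral test applies.
Compute the improper integral int_{4}^infinity f(x) dx:
  antiderivative F(x) = 6*x^(5/6)/5.
  As x -> infinity, F(x) -> infinity (since p = 1/6 < 1).
  So the integral diverges. By the integral test, the series diverges.

diverges


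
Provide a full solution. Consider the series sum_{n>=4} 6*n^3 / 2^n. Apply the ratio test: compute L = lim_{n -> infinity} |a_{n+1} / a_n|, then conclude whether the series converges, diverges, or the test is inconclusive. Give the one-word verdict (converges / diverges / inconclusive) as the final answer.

Let a_n denote the general term. Form the ratio a_{n+1}/a_n and simplify:
a_{n+1}/a_n = (n + 1)^3/(2*n^3)
Take the limit as n -> infinity: L = 1/2.
Since L = 1/2 < 1, the ratio test implies the series converges.

converges


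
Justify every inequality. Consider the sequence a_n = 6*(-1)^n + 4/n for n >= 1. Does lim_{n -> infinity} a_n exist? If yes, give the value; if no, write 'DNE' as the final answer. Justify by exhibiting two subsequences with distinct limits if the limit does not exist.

Examine the behaviour of a_n along subsequences.
a_{2k} = 6 + 4/(2k) -> 6. a_{2k+1} = -6 + 4/(2k+1) -> -6.
Since these two subsequential limits are 6 and -6, distinct, the full sequence cannot converge (a convergent sequence has all subsequences tending to the same limit). So lim a_n does not exist.

DNE


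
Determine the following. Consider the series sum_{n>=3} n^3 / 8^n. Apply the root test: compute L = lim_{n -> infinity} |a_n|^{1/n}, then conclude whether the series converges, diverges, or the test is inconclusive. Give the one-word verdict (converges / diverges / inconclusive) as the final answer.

Let a_n denote the general term. Form |a_n|^(1/n) and simplify:
|a_n|^(1/n) = n^(3/n)/8
Take the limit as n -> infinity: L = 1/8.
Since L = 1/8 < 1, the root test implies convergence.

converges


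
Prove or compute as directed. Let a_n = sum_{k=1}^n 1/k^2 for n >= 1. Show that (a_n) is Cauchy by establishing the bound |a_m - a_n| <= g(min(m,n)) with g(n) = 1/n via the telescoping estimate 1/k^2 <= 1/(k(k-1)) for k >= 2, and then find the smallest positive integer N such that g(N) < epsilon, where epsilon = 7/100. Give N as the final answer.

For m > n >= 1: |a_m - a_n| = sum_{k=n+1}^m 1/k^2.
Use 1/k^2 <= 1/(k(k-1)) = 1/(k-1) - 1/k for k >= 2:
sum_{k=n+1}^m 1/k^2 <= sum_{k=n+1}^m (1/(k-1) - 1/k) = 1/n - 1/m <= 1/n.
By symmetry the same bound holds with n,m swapped, so |a_m - a_n| <= 1/min(m,n) = g(min(m,n)). Since g(n) -> 0, (a_n) is Cauchy.
Now solve g(N) < 7/100: 1/N < 7/100 <=> N > 1/(7/100) = 100/7.
The smallest integer strictly greater than 100/7 is N = 15.
Check: g(15) = 1/15 < 7/100; g(14) = 1/14 >= 7/100. So N = 15.

15


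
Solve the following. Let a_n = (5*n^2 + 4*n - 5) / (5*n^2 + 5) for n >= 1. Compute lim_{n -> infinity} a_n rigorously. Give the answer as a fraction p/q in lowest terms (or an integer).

Divide numerator and denominator by n^2, the highest power:
numerator / n^2 = 5 + 4/n - 5/n^2
denominator / n^2 = 5 + 5/n^2
As n -> infinity, all terms of the form c/n^k (k >= 1) tend to 0.
So numerator / n^2 -> 5 and denominator / n^2 -> 5.
Therefore lim a_n = 1.

1


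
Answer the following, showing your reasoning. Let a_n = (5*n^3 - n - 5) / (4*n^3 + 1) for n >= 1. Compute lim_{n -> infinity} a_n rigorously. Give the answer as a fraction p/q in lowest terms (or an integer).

Divide numerator and denominator by n^3, the highest power:
numerator / n^3 = 5 - 1/n^2 - 5/n^3
denominator / n^3 = 4 + n^(-3)
As n -> infinity, all terms of the form c/n^k (k >= 1) tend to 0.
So numerator / n^3 -> 5 and denominator / n^3 -> 4.
Therefore lim a_n = 5/4.

5/4


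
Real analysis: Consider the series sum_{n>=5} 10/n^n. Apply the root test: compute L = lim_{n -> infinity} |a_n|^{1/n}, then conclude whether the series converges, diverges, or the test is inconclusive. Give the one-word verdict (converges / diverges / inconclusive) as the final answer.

Let a_n denote the general term. Form |a_n|^(1/n) and simplify:
|a_n|^(1/n) = 10^(1/n)/n
Take the limit as n -> infinity: L = 0.
Since L = 0 < 1, the root test implies convergence.

converges


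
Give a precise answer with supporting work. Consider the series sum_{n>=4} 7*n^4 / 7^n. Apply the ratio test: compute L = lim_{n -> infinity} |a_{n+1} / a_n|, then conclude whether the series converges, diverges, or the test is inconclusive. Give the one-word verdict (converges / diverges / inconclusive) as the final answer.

Let a_n denote the general term. Form the ratio a_{n+1}/a_n and simplify:
a_{n+1}/a_n = (n + 1)^4/(7*n^4)
Take the limit as n -> infinity: L = 1/7.
Since L = 1/7 < 1, the ratio test implies the series converges.

converges


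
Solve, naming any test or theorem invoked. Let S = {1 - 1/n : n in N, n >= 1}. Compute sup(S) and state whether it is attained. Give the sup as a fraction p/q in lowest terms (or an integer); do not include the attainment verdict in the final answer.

Analysis:
- Values: 0, 1/2, 2/3, 3/4, ... strictly increasing.
- Minimum is 0 (n=1); inf = 0 (attained).
- 1 - 1/n -> 1 from below; sup = 1, not attained.
Conclusion: sup(S) = 1, not attained in S.

1


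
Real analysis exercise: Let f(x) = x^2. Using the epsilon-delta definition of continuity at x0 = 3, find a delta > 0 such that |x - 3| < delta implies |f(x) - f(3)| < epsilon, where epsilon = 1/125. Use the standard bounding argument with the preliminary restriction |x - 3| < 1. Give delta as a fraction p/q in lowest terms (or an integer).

Factor: |x^2 - (3)^2| = |x - 3| * |x + 3|.
Impose |x - 3| < 1 first. Then |x + 3| = |(x - 3) + 2*(3)| <= |x - 3| + 2*|3| < 1 + 6 = 7.
So |x^2 - (3)^2| < delta * 7.
We need delta * 7 <= 1/125, i.e. delta <= 1/125/7 = 1/875.
Since 1/875 < 1, this is tighter than 1; take delta = 1/875.
So delta = 1/875 works.

1/875


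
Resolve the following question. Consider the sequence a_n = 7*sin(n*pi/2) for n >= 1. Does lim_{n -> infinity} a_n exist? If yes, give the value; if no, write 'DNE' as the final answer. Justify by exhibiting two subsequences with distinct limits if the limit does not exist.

Examine the behaviour of a_n along subsequences.
a_{4k+1} = 7*sin(pi/2 + 2k*pi) = 7 -> 7. a_{4k+3} = 7*sin(3pi/2 + 2k*pi) = -7 -> -7.
Since these two subsequential limits are 7 and -7, distinct, the full sequence cannot converge (a convergent sequence has all subsequences tending to the same limit). So lim a_n does not exist.

DNE


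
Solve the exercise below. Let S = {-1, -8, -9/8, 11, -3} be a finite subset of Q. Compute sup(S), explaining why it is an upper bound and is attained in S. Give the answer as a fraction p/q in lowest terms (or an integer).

S is finite, so sup(S) = max(S).
Sorted decreasing:
11, -1, -9/8, -3, -8
The extremum is 11.
For every x in S, x <= 11. And 11 is in S, so it is attained.
Therefore sup(S) = 11.

11


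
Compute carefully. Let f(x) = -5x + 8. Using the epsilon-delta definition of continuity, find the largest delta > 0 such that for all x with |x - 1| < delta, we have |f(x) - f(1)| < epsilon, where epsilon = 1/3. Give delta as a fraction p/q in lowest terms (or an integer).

We compute f(1) = -5*(1) + 8 = 3.
|f(x) - f(1)| = |-5x + 8 - (3)| = |-5(x - 1)| = 5|x - 1|.
We need 5|x - 1| < 1/3, i.e. |x - 1| < 1/3 / 5 = 1/15.
So any delta <= 1/15 works. Conversely, if delta > 1/15, then x = 1 + 1/15 satisfies |x - 1| = 1/15 < delta but |f(x) - f(1)| = 5 * 1/15 = 1/3, which is not < 1/3; so no larger delta works.
Hence the largest such delta is 1/15.

1/15


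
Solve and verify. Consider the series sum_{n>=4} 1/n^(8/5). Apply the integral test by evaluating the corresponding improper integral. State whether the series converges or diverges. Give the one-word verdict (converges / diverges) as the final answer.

Let f(x) = x^(-8/5). Then f is positive, continuous, and decreasing on [4, infinity), so the integral test applies.
Compute the improper integral int_{4}^infinity f(x) dx:
  antiderivative F(x) = -5/(3*x^(3/5)).
  As x -> infinity, F(x) -> 0 (since p = 8/5 > 1).
  So int = F(infinity) - F(4) = 0 - (-5*2^(4/5)/12) = 5*2^(4/5)/12.
  Finite, so by the integral test, the series converges.

converges


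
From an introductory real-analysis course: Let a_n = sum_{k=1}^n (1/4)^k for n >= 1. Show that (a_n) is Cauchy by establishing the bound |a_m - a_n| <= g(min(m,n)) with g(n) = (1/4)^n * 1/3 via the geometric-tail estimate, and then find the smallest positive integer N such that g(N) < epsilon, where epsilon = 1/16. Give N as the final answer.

For m > n >= 1: |a_m - a_n| = sum_{k=n+1}^m (1/4)^k < sum_{k=n+1}^infinity (1/4)^k = (1/4)^(n+1) / (1 - 1/4) = (1/4)^n * (1/4) * (4/3) = (1/4)^n * 1/3.
So g(n) = (1/4)^n / 3. Since g(n) -> 0, (a_n) is Cauchy.
Now solve g(N) < 1/16: (1/4)^N / 3 < 1/16 <=> 4^N > 1 / (3 * 1/16) = 16/3.
Check powers of 4: 4^1 = 4 <= 16/3, 4^2 = 16 > 16/3.
So the smallest such N is 2. Check: g(2) = 1/(3 * 16) = 1/48 < 1/16.

2


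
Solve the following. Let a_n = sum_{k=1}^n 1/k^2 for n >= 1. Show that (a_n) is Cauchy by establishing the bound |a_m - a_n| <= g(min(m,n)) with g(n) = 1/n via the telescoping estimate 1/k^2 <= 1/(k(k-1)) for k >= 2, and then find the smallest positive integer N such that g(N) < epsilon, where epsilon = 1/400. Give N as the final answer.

For m > n >= 1: |a_m - a_n| = sum_{k=n+1}^m 1/k^2.
Use 1/k^2 <= 1/(k(k-1)) = 1/(k-1) - 1/k for k >= 2:
sum_{k=n+1}^m 1/k^2 <= sum_{k=n+1}^m (1/(k-1) - 1/k) = 1/n - 1/m <= 1/n.
By symmetry the same bound holds with n,m swapped, so |a_m - a_n| <= 1/min(m,n) = g(min(m,n)). Since g(n) -> 0, (a_n) is Cauchy.
Now solve g(N) < 1/400: 1/N < 1/400 <=> N > 1/(1/400) = 400.
The smallest integer strictly greater than 400 is N = 401.
Check: g(401) = 1/401 < 1/400; g(400) = 1/400 >= 1/400. So N = 401.

401


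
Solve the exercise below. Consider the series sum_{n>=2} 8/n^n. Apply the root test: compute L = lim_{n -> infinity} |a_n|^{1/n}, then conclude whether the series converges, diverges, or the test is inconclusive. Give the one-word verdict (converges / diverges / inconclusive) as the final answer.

Let a_n denote the general term. Form |a_n|^(1/n) and simplify:
|a_n|^(1/n) = 2^(3/n)/n
Take the limit as n -> infinity: L = 0.
Since L = 0 < 1, the root test implies convergence.

converges


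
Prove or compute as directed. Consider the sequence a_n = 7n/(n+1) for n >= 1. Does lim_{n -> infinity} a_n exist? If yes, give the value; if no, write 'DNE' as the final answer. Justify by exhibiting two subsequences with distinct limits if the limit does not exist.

Examine the behaviour of a_n along subsequences.
Even-n subsequence a_{2k} = 7(2k)/(2k+1) -> 7. Odd-n subsequence a_{2k+1} = 7(2k+1)/(2k+2) -> 7. Both tend to 7, which suggests the limit is 7; verify directly.
|a_n - 7| = |7n - 7(n+1)| / (n+1) = 7/(n+1) < 7/n for every n >= 1.
Given epsilon > 0, choose a positive integer N > 7/epsilon. Then for all n >= N, |a_n - 7| < 7/n <= 7/N < epsilon.
So by the definition of the limit, lim a_n exists and equals 7.

7


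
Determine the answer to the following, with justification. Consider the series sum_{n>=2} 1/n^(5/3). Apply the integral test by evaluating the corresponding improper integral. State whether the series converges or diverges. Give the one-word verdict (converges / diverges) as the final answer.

Let f(x) = x^(-5/3). Then f is positive, continuous, and decreasing on [2, infinity), so the integral test applies.
Compute the improper integral int_{2}^infinity f(x) dx:
  antiderivative F(x) = -3/(2*x^(2/3)).
  As x -> infinity, F(x) -> 0 (since p = 5/3 > 1).
  So int = F(infinity) - F(2) = 0 - (-3*2^(1/3)/4) = 3*2^(1/3)/4.
  Finite, so by the integral test, the series converges.

converges


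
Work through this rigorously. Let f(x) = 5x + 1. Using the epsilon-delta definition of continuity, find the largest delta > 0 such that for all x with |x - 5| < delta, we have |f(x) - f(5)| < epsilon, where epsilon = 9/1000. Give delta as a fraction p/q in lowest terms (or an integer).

We compute f(5) = 5*(5) + 1 = 26.
|f(x) - f(5)| = |5x + 1 - (26)| = |5(x - 5)| = 5|x - 5|.
We need 5|x - 5| < 9/1000, i.e. |x - 5| < 9/1000 / 5 = 9/5000.
So any delta <= 9/5000 works. Conversely, if delta > 9/5000, then x = 5 + 9/5000 satisfies |x - 5| = 9/5000 < delta but |f(x) - f(5)| = 5 * 9/5000 = 9/1000, which is not < 9/1000; so no larger delta works.
Hence the largest such delta is 9/5000.

9/5000


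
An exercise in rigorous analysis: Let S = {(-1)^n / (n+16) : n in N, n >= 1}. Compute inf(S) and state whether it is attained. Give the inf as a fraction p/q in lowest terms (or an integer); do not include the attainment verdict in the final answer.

Analysis:
- Values: -1/17, 1/18, -1/19, 1/20, -1/21, ...
- Positive terms (even n): 1/(2+16), 1/(4+16), ... decreasing -> max = 1/18 (n=2).
- Negative terms (odd n): -1/(1+16), -1/(3+16), ... increasing -> min = -1/17 (n=1).
- So sup = 1/18 (attained at n=2); inf = -1/17 (attained at n=1).
Conclusion: inf(S) = -1/17, attained in S.

-1/17


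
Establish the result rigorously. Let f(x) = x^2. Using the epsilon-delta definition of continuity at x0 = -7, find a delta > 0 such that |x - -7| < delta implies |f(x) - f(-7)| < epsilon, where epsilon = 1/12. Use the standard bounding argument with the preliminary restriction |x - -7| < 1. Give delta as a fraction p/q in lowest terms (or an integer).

Factor: |x^2 - (-7)^2| = |x - -7| * |x + -7|.
Impose |x - -7| < 1 first. Then |x + -7| = |(x - -7) + 2*(-7)| <= |x - -7| + 2*|-7| < 1 + 14 = 15.
So |x^2 - (-7)^2| < delta * 15.
We need delta * 15 <= 1/12, i.e. delta <= 1/12/15 = 1/180.
Since 1/180 < 1, this is tighter than 1; take delta = 1/180.
So delta = 1/180 works.

1/180


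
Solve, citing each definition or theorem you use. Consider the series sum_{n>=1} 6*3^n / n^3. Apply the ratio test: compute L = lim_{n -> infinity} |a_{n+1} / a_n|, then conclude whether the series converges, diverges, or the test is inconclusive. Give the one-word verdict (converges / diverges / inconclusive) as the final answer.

Let a_n denote the general term. Form the ratio a_{n+1}/a_n and simplify:
a_{n+1}/a_n = 3*n^3/(n + 1)^3
Take the limit as n -> infinity: L = 3.
Since L = 3 > 1 (or L = infinity), the ratio test implies the series diverges.

diverges


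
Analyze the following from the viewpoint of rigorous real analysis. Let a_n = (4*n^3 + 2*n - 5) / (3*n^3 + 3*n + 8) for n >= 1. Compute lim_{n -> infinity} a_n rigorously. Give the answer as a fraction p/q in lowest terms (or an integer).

Divide numerator and denominator by n^3, the highest power:
numerator / n^3 = 4 + 2/n^2 - 5/n^3
denominator / n^3 = 3 + 3/n^2 + 8/n^3
As n -> infinity, all terms of the form c/n^k (k >= 1) tend to 0.
So numerator / n^3 -> 4 and denominator / n^3 -> 3.
Therefore lim a_n = 4/3.

4/3


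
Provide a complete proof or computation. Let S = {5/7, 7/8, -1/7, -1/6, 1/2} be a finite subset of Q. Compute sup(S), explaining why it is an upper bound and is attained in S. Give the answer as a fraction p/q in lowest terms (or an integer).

S is finite, so sup(S) = max(S).
Sorted decreasing:
7/8, 5/7, 1/2, -1/7, -1/6
The extremum is 7/8.
For every x in S, x <= 7/8. And 7/8 is in S, so it is attained.
Therefore sup(S) = 7/8.

7/8


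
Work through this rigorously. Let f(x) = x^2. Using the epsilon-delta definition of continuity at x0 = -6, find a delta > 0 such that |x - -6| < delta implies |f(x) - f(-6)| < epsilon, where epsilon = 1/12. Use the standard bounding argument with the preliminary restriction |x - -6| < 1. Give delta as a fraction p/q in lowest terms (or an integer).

Factor: |x^2 - (-6)^2| = |x - -6| * |x + -6|.
Impose |x - -6| < 1 first. Then |x + -6| = |(x - -6) + 2*(-6)| <= |x - -6| + 2*|-6| < 1 + 12 = 13.
So |x^2 - (-6)^2| < delta * 13.
We need delta * 13 <= 1/12, i.e. delta <= 1/12/13 = 1/156.
Since 1/156 < 1, this is tighter than 1; take delta = 1/156.
So delta = 1/156 works.

1/156


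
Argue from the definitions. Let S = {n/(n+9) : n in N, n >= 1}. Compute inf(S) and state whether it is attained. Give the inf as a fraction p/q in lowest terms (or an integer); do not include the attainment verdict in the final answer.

Analysis:
- Values: 1/10, 2/11, 1/4, 4/13, ... strictly increasing.
- Minimum is 1/10 (n=1); inf = 1/10 (attained).
- n/(n+9) = 1 - 9/(n+9) -> 1 from below as n -> infinity, and never equals 1.
- So sup = 1 (not attained).
Conclusion: inf(S) = 1/10, attained in S.

1/10


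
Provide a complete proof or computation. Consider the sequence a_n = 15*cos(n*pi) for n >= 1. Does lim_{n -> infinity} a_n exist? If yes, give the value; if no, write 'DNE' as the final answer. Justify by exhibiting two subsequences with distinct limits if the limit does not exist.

Examine the behaviour of a_n along subsequences.
cos(n*pi) = (-1)^n, so a_n = 15*(-1)^n. a_{2k} = 15 -> 15. a_{2k+1} = -15 -> -15.
Since these two subsequential limits are 15 and -15, distinct, the full sequence cannot converge (a convergent sequence has all subsequences tending to the same limit). So lim a_n does not exist.

DNE


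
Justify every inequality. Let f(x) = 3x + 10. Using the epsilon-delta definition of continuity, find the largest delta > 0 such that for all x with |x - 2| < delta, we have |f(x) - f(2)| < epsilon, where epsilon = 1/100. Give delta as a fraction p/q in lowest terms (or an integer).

We compute f(2) = 3*(2) + 10 = 16.
|f(x) - f(2)| = |3x + 10 - (16)| = |3(x - 2)| = 3|x - 2|.
We need 3|x - 2| < 1/100, i.e. |x - 2| < 1/100 / 3 = 1/300.
So any delta <= 1/300 works. Conversely, if delta > 1/300, then x = 2 + 1/300 satisfies |x - 2| = 1/300 < delta but |f(x) - f(2)| = 3 * 1/300 = 1/100, which is not < 1/100; so no larger delta works.
Hence the largest such delta is 1/300.

1/300


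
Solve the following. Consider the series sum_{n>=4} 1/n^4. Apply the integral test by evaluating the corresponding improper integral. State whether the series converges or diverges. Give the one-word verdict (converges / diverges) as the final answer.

Let f(x) = x^(-4). Then f is positive, continuous, and decreasing on [4, infinity), so the integral test applies.
Compute the improper integral int_{4}^infinity f(x) dx:
  antiderivative F(x) = -1/(3*x^3).
  As x -> infinity, F(x) -> 0 (since p = 4 > 1).
  So int = F(infinity) - F(4) = 0 - (-1/192) = 1/192.
  Finite, so by the integral test, the series converges.

converges


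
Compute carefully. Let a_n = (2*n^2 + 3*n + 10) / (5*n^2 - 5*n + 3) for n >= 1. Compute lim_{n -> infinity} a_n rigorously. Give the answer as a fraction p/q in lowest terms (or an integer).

Divide numerator and denominator by n^2, the highest power:
numerator / n^2 = 2 + 3/n + 10/n^2
denominator / n^2 = 5 - 5/n + 3/n^2
As n -> infinity, all terms of the form c/n^k (k >= 1) tend to 0.
So numerator / n^2 -> 2 and denominator / n^2 -> 5.
Therefore lim a_n = 2/5.

2/5


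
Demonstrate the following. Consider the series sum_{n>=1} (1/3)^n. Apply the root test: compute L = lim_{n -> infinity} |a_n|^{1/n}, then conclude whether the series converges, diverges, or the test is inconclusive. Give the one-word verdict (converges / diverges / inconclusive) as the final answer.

Let a_n denote the general term. Form |a_n|^(1/n) and simplify:
|a_n|^(1/n) = 1/3
Take the limit as n -> infinity: L = 1/3.
Since L = 1/3 < 1, the root test implies convergence.

converges


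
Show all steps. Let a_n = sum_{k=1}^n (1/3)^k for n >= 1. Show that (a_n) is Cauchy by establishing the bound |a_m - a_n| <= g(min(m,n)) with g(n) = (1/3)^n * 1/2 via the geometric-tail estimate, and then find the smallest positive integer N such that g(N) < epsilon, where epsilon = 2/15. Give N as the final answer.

For m > n >= 1: |a_m - a_n| = sum_{k=n+1}^m (1/3)^k < sum_{k=n+1}^infinity (1/3)^k = (1/3)^(n+1) / (1 - 1/3) = (1/3)^n * (1/3) * (3/2) = (1/3)^n * 1/2.
So g(n) = (1/3)^n / 2. Since g(n) -> 0, (a_n) is Cauchy.
Now solve g(N) < 2/15: (1/3)^N / 2 < 2/15 <=> 3^N > 1 / (2 * 2/15) = 15/4.
Check powers of 3: 3^1 = 3 <= 15/4, 3^2 = 9 > 15/4.
So the smallest such N is 2. Check: g(2) = 1/(2 * 9) = 1/18 < 2/15.

2


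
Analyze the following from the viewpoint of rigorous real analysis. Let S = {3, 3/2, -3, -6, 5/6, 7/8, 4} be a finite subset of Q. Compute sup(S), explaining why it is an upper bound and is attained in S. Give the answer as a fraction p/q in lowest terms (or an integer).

S is finite, so sup(S) = max(S).
Sorted decreasing:
4, 3, 3/2, 7/8, 5/6, -3, -6
The extremum is 4.
For every x in S, x <= 4. And 4 is in S, so it is attained.
Therefore sup(S) = 4.

4


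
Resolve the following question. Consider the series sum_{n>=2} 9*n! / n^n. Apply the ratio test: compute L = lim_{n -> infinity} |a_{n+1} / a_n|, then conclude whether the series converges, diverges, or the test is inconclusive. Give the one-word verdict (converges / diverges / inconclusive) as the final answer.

Let a_n denote the general term. Form the ratio a_{n+1}/a_n and simplify:
a_{n+1}/a_n = (n/(n + 1))^n
Take the limit as n -> infinity: L = exp(-1).
Since L = exp(-1) < 1, the ratio test implies the series converges.

converges


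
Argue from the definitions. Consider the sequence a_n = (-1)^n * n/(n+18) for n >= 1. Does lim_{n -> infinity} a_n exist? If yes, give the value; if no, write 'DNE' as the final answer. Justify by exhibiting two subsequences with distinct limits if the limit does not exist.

Examine the behaviour of a_n along subsequences.
a_{2k} = 2k/(2k+18) -> 1. a_{2k+1} = -(2k+1)/(2k+19) -> -1.
Since these two subsequential limits are 1 and -1, distinct, the full sequence cannot converge (a convergent sequence has all subsequences tending to the same limit). So lim a_n does not exist.

DNE


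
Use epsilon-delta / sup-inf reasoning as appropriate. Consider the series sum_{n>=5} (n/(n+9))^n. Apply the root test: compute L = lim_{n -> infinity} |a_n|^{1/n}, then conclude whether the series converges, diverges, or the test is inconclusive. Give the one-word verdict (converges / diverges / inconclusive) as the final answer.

Let a_n denote the general term. Form |a_n|^(1/n) and simplify:
|a_n|^(1/n) = n/(n + 9)
Take the limit as n -> infinity: L = 1.
Since L = 1, the root test is inconclusive. (In fact a_n = (n/(n+9))^n -> e^(-9) != 0, so the nth-term test shows divergence; but the root test itself gives no conclusion.)

inconclusive


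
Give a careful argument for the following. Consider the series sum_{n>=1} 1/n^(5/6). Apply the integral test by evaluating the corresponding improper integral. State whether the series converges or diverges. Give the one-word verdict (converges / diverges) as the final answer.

Let f(x) = x^(-5/6). Then f is positive, continuous, and decreasing on [1, infinity), so the integral test applies.
Compute the improper integral int_{1}^infinity f(x) dx:
  antiderivative F(x) = 6*x^(1/6).
  As x -> infinity, F(x) -> infinity (since p = 5/6 < 1).
  So the integral diverges. By the integral test, the series diverges.

diverges


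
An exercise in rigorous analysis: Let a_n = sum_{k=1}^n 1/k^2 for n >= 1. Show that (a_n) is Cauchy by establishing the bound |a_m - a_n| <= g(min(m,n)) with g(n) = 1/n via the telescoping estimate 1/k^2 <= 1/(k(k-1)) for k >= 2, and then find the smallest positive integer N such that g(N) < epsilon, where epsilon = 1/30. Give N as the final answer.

For m > n >= 1: |a_m - a_n| = sum_{k=n+1}^m 1/k^2.
Use 1/k^2 <= 1/(k(k-1)) = 1/(k-1) - 1/k for k >= 2:
sum_{k=n+1}^m 1/k^2 <= sum_{k=n+1}^m (1/(k-1) - 1/k) = 1/n - 1/m <= 1/n.
By symmetry the same bound holds with n,m swapped, so |a_m - a_n| <= 1/min(m,n) = g(min(m,n)). Since g(n) -> 0, (a_n) is Cauchy.
Now solve g(N) < 1/30: 1/N < 1/30 <=> N > 1/(1/30) = 30.
The smallest integer strictly greater than 30 is N = 31.
Check: g(31) = 1/31 < 1/30; g(30) = 1/30 >= 1/30. So N = 31.

31


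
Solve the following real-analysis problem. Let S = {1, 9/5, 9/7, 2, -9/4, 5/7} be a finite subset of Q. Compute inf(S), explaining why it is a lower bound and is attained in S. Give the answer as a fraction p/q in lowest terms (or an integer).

S is finite, so inf(S) = min(S).
Sorted increasing:
-9/4, 5/7, 1, 9/7, 9/5, 2
The extremum is -9/4.
For every x in S, x >= -9/4. And -9/4 is in S, so it is attained.
Therefore inf(S) = -9/4.

-9/4


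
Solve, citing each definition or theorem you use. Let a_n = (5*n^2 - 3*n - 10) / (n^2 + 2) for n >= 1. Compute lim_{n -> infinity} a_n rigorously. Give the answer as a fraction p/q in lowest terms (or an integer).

Divide numerator and denominator by n^2, the highest power:
numerator / n^2 = 5 - 3/n - 10/n^2
denominator / n^2 = 1 + 2/n^2
As n -> infinity, all terms of the form c/n^k (k >= 1) tend to 0.
So numerator / n^2 -> 5 and denominator / n^2 -> 1.
Therefore lim a_n = 5.

5


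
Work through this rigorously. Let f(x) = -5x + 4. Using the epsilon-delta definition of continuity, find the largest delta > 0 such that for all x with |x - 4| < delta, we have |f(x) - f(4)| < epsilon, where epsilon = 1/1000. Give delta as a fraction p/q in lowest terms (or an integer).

We compute f(4) = -5*(4) + 4 = -16.
|f(x) - f(4)| = |-5x + 4 - (-16)| = |-5(x - 4)| = 5|x - 4|.
We need 5|x - 4| < 1/1000, i.e. |x - 4| < 1/1000 / 5 = 1/5000.
So any delta <= 1/5000 works. Conversely, if delta > 1/5000, then x = 4 + 1/5000 satisfies |x - 4| = 1/5000 < delta but |f(x) - f(4)| = 5 * 1/5000 = 1/1000, which is not < 1/1000; so no larger delta works.
Hence the largest such delta is 1/5000.

1/5000


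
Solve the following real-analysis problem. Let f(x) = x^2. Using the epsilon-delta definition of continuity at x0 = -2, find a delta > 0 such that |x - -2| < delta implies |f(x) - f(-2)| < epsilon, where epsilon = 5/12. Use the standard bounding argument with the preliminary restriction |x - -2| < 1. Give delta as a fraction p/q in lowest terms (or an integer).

Factor: |x^2 - (-2)^2| = |x - -2| * |x + -2|.
Impose |x - -2| < 1 first. Then |x + -2| = |(x - -2) + 2*(-2)| <= |x - -2| + 2*|-2| < 1 + 4 = 5.
So |x^2 - (-2)^2| < delta * 5.
We need delta * 5 <= 5/12, i.e. delta <= 5/12/5 = 1/12.
Since 1/12 < 1, this is tighter than 1; take delta = 1/12.
So delta = 1/12 works.

1/12


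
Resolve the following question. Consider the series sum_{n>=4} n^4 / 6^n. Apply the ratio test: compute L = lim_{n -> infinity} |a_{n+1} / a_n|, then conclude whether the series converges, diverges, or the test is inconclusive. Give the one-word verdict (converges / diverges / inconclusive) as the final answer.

Let a_n denote the general term. Form the ratio a_{n+1}/a_n and simplify:
a_{n+1}/a_n = (n + 1)^4/(6*n^4)
Take the limit as n -> infinity: L = 1/6.
Since L = 1/6 < 1, the ratio test implies the series converges.

converges


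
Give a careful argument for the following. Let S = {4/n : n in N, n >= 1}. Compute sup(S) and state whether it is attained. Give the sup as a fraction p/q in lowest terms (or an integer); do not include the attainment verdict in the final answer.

Analysis:
- Values: 4, 2, 4/3, 1, ... strictly decreasing.
- The maximum is 4 (n=1); sup = 4 (attained).
- The set is bounded below by 0; 4/n -> 0 so 0 is the greatest lower bound.
- 0 is not in the set, so inf = 0 is not attained.
Conclusion: sup(S) = 4, attained in S.

4


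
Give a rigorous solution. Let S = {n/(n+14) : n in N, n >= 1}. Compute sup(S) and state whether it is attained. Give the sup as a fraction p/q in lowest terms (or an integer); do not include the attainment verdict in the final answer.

Analysis:
- Values: 1/15, 1/8, 3/17, 2/9, ... strictly increasing.
- Minimum is 1/15 (n=1); inf = 1/15 (attained).
- n/(n+14) = 1 - 14/(n+14) -> 1 from below as n -> infinity, and never equals 1.
- So sup = 1 (not attained).
Conclusion: sup(S) = 1, not attained in S.

1


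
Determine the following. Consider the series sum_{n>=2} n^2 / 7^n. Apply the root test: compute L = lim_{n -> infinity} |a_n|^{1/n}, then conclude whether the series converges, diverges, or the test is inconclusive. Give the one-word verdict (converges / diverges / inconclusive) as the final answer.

Let a_n denote the general term. Form |a_n|^(1/n) and simplify:
|a_n|^(1/n) = n^(2/n)/7
Take the limit as n -> infinity: L = 1/7.
Since L = 1/7 < 1, the root test implies convergence.

converges


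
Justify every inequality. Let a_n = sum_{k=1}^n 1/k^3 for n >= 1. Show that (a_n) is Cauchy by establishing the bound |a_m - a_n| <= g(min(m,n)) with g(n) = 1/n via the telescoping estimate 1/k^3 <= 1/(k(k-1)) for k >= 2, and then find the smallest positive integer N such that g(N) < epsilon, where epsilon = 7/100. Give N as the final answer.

For m > n >= 1: |a_m - a_n| = sum_{k=n+1}^m 1/k^3.
Use 1/k^3 <= 1/(k(k-1)) = 1/(k-1) - 1/k for k >= 2 (which holds since k^3 >= k^2 >= k(k-1) for k >= 2):
sum_{k=n+1}^m 1/k^3 <= sum_{k=n+1}^m (1/(k-1) - 1/k) = 1/n - 1/m <= 1/n.
By symmetry the same bound holds with n,m swapped, so |a_m - a_n| <= 1/min(m,n) = g(min(m,n)). Since g(n) -> 0, (a_n) is Cauchy.
Now solve g(N) < 7/100: 1/N < 7/100 <=> N > 1/(7/100) = 100/7.
The smallest integer strictly greater than 100/7 is N = 15.
Check: g(15) = 1/15 < 7/100; g(14) = 1/14 >= 7/100. So N = 15.

15


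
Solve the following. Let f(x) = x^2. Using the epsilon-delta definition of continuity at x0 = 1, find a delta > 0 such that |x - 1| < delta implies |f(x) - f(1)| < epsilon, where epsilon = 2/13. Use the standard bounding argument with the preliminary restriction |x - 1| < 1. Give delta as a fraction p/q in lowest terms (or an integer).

Factor: |x^2 - (1)^2| = |x - 1| * |x + 1|.
Impose |x - 1| < 1 first. Then |x + 1| = |(x - 1) + 2*(1)| <= |x - 1| + 2*|1| < 1 + 2 = 3.
So |x^2 - (1)^2| < delta * 3.
We need delta * 3 <= 2/13, i.e. delta <= 2/13/3 = 2/39.
Since 2/39 < 1, this is tighter than 1; take delta = 2/39.
So delta = 2/39 works.

2/39


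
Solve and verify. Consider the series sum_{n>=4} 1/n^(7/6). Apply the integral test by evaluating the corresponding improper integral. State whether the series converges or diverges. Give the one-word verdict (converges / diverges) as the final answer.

Let f(x) = x^(-7/6). Then f is positive, continuous, and decreasing on [4, infinity), so the integral test applies.
Compute the improper integral int_{4}^infinity f(x) dx:
  antiderivative F(x) = -6/x^(1/6).
  As x -> infinity, F(x) -> 0 (since p = 7/6 > 1).
  So int = F(infinity) - F(4) = 0 - (-3*2^(2/3)) = 3*2^(2/3).
  Finite, so by the integral test, the series converges.

converges
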